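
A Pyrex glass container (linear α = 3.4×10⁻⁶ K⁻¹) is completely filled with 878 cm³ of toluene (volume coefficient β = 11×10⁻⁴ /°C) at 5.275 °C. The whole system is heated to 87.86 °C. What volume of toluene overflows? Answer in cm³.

79.0 cm³

The container also expands: β_container ≈ 3α = 1.02×10⁻⁵ /K
Net overflow = V₀(β_liq − 3α_cont)ΔT
β − 3α = 1.10×10⁻³ − 1.02×10⁻⁵ = 1.0898×10⁻³ /K; ΔT = 82.585 K
ΔV = 878 × 1.0898×10⁻³ × 82.585 = 79.0 cm³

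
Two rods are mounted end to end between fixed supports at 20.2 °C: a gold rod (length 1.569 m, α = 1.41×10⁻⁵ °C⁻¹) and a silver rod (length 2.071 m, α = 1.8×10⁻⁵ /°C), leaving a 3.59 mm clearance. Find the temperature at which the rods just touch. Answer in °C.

α₁L₁ = 2.21229×10⁻⁵ m/K, α₂L₂ = 3.7278×10⁻⁵ m/K → total 5.94009×10⁻⁵ m/K
ΔT = g/(α₁L₁+α₂L₂) = 3.59×10⁻³ / 5.94009×10⁻⁵ = 60.437 K
T = 20.2 + 60.437 = 80.637 °C

T = 80.6 °C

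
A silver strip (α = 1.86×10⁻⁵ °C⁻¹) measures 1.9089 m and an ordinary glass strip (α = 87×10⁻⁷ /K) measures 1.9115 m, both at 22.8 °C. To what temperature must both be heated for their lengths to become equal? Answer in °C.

T = 160.5 °C

Equal length when α₁L₁ΔT − α₂L₂ΔT = L₂ − L₁ = 2.60×10⁻³ m
α₁L₁ = 3.550554×10⁻⁵, α₂L₂ = 1.663005×10⁻⁵ → Δ(αL) = 1.887549×10⁻⁵ m/K
ΔT = 2.60×10⁻³ / 1.887549×10⁻⁵ = 137.745 K, so T = 22.8 + 137.745 = 160.545 °C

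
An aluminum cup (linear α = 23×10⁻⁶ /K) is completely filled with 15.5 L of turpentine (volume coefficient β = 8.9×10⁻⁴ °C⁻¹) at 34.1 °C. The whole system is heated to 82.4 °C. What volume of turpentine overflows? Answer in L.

The cup also expands: β_container ≈ 3α = 6.9×10⁻⁵ /K
Net overflow = V₀(β_liq − 3α_cont)ΔT
β − 3α = 8.90×10⁻⁴ − 6.9×10⁻⁵ = 8.21×10⁻⁴ /K; ΔT = 48.3 K
ΔV = 15.5 × 8.21×10⁻⁴ × 48.3 = 0.615 L

0.615 L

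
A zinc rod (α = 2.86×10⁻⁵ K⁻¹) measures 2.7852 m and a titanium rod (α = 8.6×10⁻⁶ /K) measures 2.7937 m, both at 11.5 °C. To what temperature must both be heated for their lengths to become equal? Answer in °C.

T = 164.3 °C

Equal length when α₁L₁ΔT − α₂L₂ΔT = L₂ − L₁ = 8.50×10⁻³ m
α₁L₁ = 7.965672×10⁻⁵, α₂L₂ = 2.402582×10⁻⁵ → Δ(αL) = 5.56309×10⁻⁵ m/K
ΔT = 8.50×10⁻³ / 5.56309×10⁻⁵ = 152.793 K, so T = 11.5 + 152.793 = 164.293 °C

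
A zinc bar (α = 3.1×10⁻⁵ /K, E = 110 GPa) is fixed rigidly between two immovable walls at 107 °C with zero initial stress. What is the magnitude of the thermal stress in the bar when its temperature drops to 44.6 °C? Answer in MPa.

Fully constrained: the free strain ε = αΔT is blocked, so σ = Eε = EαΔT.
|ΔT| = 62.4 K
σ = 110×10⁹ × 3.1×10⁻⁵ × 62.4 = 2.13×10⁸ Pa

σ = 213 MPa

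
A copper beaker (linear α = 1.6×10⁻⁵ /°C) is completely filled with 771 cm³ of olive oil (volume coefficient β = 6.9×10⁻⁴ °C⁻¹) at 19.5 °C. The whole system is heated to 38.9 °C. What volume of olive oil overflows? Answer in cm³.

The beaker also expands: β_container ≈ 3α = 4.8×10⁻⁵ /K
Net overflow = V₀(β_liq − 3α_cont)ΔT
β − 3α = 6.90×10⁻⁴ − 4.8×10⁻⁵ = 6.42×10⁻⁴ /K; ΔT = 19.4 K
ΔV = 771 × 6.42×10⁻⁴ × 19.4 = 9.60 cm³

9.60 cm³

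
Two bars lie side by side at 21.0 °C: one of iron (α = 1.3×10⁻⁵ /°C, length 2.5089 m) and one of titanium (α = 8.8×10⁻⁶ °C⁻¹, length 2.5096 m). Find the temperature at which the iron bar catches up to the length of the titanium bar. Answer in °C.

Equal length when α₁L₁ΔT − α₂L₂ΔT = L₂ − L₁ = 7.00×10⁻⁴ m
α₁L₁ = 3.26157×10⁻⁵, α₂L₂ = 2.208448×10⁻⁵ → Δ(αL) = 1.053122×10⁻⁵ m/K
ΔT = 7.00×10⁻⁴ / 1.053122×10⁻⁵ = 66.4690 K, so T = 21.0 + 66.4690 = 87.4690 °C

T = 87.47 °C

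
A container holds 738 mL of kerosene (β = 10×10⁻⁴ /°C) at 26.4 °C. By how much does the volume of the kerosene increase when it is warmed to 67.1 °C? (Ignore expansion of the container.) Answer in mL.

ΔV = 30.0 mL

|ΔT| = |67.1 − 26.4| = 40.7 K
ΔV = βV₀ΔT = (10×10⁻⁴)(738)(40.7) = 30.0 mL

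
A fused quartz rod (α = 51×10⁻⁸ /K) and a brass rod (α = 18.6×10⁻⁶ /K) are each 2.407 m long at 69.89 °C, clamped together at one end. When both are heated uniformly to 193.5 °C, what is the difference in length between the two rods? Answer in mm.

ΔT = 123.61 K
fused quartz: ΔL = 51×10⁻⁸ × 2.407 m × 123.61 = 1.5174×10⁻⁴ m = 0.15174 mm
brass: ΔL = 18.6×10⁻⁶ × 2.407 m × 123.61 = 5.5340×10⁻³ m = 5.5340 mm
difference = 5.5340 − 0.15174 = 5.38226 mm

5.38 mm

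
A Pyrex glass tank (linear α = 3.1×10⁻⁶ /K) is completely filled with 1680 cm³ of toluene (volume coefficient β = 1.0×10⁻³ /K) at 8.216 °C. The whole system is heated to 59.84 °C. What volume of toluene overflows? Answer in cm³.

The tank also expands: β_container ≈ 3α = 9.3×10⁻⁶ /K
Net overflow = V₀(β_liq − 3α_cont)ΔT
β − 3α = 1.00×10⁻³ − 9.3×10⁻⁶ = 9.907×10⁻⁴ /K; ΔT = 51.624 K
ΔV = 1680 × 9.907×10⁻⁴ × 51.624 = 85.9 cm³

85.9 cm³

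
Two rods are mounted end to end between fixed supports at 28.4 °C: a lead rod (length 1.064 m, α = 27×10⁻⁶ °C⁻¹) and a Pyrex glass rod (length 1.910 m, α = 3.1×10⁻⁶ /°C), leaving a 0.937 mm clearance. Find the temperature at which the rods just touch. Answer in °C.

T = 55.4 °C

α₁L₁ = 2.8728×10⁻⁵ m/K, α₂L₂ = 5.921×10⁻⁶ m/K → total 3.4649×10⁻⁵ m/K
ΔT = g/(α₁L₁+α₂L₂) = 9.37×10⁻⁴ / 3.4649×10⁻⁵ = 27.043 K
T = 28.4 + 27.043 = 55.443 °C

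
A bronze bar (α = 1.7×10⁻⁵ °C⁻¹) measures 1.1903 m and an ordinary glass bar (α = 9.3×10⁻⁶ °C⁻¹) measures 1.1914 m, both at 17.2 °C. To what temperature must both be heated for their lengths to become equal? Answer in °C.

T = 137.4 °C

L₁(1 + α₁ΔT) = L₂(1 + α₂ΔT) ⇒ ΔT = (L₂ − L₁)/(α₁L₁ − α₂L₂)
L₂ − L₁ = 1.1914 − 1.1903 = 1.10×10⁻³ m
α₁L₁ − α₂L₂ = 1.7×10⁻⁵×1.1903 − 9.3×10⁻⁶×1.1914 = 9.15508×10⁻⁶ m/K
ΔT = 1.10×10⁻³ / 9.15508×10⁻⁶ = 120.152 K
T = 17.2 + 120.152 = 137.352 °C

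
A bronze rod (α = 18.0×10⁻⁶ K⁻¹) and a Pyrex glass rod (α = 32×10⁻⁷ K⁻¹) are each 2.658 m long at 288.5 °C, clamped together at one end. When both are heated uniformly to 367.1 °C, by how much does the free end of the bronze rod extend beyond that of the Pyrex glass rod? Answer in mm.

ΔT = 78.6 K
bronze: ΔL = 18.0×10⁻⁶ × 2.658 m × 78.6 = 3.7605×10⁻³ m = 3.7605 mm
Pyrex glass: ΔL = 32×10⁻⁷ × 2.658 m × 78.6 = 6.6854×10⁻⁴ m = 0.66854 mm
difference = 3.7605 − 0.66854 = 3.09196 mm

3.09 mm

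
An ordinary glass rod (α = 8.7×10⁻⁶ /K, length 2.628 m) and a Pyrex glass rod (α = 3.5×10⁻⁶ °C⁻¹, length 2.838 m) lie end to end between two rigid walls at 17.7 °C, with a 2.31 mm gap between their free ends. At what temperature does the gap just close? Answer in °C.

T = 88.1 °C

α₁L₁ = 2.28636×10⁻⁵ m/K, α₂L₂ = 9.933×10⁻⁶ m/K → total 3.27966×10⁻⁵ m/K
ΔT = g/(α₁L₁+α₂L₂) = 2.31×10⁻³ / 3.27966×10⁻⁵ = 70.434 K
T = 17.7 + 70.434 = 88.134 °C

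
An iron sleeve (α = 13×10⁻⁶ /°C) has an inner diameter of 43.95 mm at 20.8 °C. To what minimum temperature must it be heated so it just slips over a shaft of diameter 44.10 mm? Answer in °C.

T = 283 °C

Required Δd = 44.10 − 43.95 = 0.15 mm
Δd = αd₀ΔT ⇒ ΔT = Δd/(αd₀) = 0.15 / (13×10⁻⁶ × 43.95) = 262.54 K
T_min = 20.8 + 262.54 = 283.34 °C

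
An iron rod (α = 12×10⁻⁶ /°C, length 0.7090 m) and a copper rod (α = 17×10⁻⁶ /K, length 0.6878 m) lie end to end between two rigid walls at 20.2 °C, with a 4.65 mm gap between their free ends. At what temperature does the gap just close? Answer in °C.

α₁L₁ = 8.508×10⁻⁶ m/K, α₂L₂ = 1.16926×10⁻⁵ m/K → total 2.02006×10⁻⁵ m/K
ΔT = g/(α₁L₁+α₂L₂) = 4.65×10⁻³ / 2.02006×10⁻⁵ = 230.19 K
T = 20.2 + 230.19 = 250.39 °C

T = 250 °C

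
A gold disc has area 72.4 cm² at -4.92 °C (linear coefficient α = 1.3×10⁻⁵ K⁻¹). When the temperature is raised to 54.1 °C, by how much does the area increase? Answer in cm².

ΔA = 0.111 cm²

Area coefficient ≈ 2α; |ΔT| = 59.02 K
ΔA = 2αA₀ΔT = 2(1.3×10⁻⁵)(72.4)(59.02) = 0.111 cm²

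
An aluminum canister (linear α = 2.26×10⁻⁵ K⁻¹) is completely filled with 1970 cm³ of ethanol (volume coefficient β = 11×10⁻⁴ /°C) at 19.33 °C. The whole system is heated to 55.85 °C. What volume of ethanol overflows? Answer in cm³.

The canister also expands: β_container ≈ 3α = 6.78×10⁻⁵ /K
Net overflow = V₀(β_liq − 3α_cont)ΔT
β − 3α = 1.10×10⁻³ − 6.78×10⁻⁵ = 1.0322×10⁻³ /K; ΔT = 36.52 K
ΔV = 1970 × 1.0322×10⁻³ × 36.52 = 74.3 cm³

74.3 cm³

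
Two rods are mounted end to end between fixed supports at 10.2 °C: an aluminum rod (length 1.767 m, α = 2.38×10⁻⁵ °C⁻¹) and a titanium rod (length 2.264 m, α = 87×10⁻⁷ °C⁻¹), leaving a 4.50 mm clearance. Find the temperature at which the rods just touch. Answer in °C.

Gap closes when ΔL₁ + ΔL₂ = 4.50 mm = 4.50×10⁻³ m
(α₁L₁ + α₂L₂)ΔT = g
α₁L₁ + α₂L₂ = 2.38×10⁻⁵×1.767 + 87×10⁻⁷×2.264 = 6.17514×10⁻⁵ m/K
ΔT = 4.50×10⁻³ / 6.17514×10⁻⁵ = 72.873 K
T = 10.2 + 72.873 = 83.073 °C

T = 83.1 °C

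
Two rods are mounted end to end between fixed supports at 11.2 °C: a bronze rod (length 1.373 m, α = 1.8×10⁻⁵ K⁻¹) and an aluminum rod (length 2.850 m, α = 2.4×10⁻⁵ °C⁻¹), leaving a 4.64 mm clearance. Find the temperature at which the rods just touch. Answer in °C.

α₁L₁ = 2.4714×10⁻⁵ m/K, α₂L₂ = 6.840×10⁻⁵ m/K → total 9.3114×10⁻⁵ m/K
ΔT = g/(α₁L₁+α₂L₂) = 4.64×10⁻³ / 9.3114×10⁻⁵ = 49.831 K
T = 11.2 + 49.831 = 61.031 °C

T = 61.0 °C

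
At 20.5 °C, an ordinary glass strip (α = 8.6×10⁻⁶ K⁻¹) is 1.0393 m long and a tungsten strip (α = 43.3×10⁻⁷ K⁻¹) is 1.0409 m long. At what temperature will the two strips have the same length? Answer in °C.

T = 381.6 °C

L₁(1 + α₁ΔT) = L₂(1 + α₂ΔT) ⇒ ΔT = (L₂ − L₁)/(α₁L₁ − α₂L₂)
L₂ − L₁ = 1.0409 − 1.0393 = 1.60×10⁻³ m
α₁L₁ − α₂L₂ = 8.6×10⁻⁶×1.0393 − 43.3×10⁻⁷×1.0409 = 4.430883×10⁻⁶ m/K
ΔT = 1.60×10⁻³ / 4.430883×10⁻⁶ = 361.102 K
T = 20.5 + 361.102 = 381.602 °C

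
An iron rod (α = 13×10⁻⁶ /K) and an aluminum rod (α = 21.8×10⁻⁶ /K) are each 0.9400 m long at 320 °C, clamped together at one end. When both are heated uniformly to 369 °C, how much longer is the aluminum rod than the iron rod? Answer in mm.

ΔT = 49 K
iron: ΔL = 13×10⁻⁶ × 0.9400 m × 49 = 5.9878×10⁻⁴ m = 0.59878 mm
aluminum: ΔL = 21.8×10⁻⁶ × 0.9400 m × 49 = 1.0041×10⁻³ m = 1.0041 mm
difference = 1.0041 − 0.59878 = 0.40532 mm

0.405 mm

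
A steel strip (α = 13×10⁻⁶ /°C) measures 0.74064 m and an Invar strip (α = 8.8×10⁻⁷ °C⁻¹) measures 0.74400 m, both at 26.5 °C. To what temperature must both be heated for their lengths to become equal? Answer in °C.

T = 400.9 °C

Equal length when α₁L₁ΔT − α₂L₂ΔT = L₂ − L₁ = 3.36×10⁻³ m
α₁L₁ = 9.62832×10⁻⁶, α₂L₂ = 6.5472×10⁻⁷ → Δ(αL) = 8.9736×10⁻⁶ m/K
ΔT = 3.36×10⁻³ / 8.9736×10⁻⁶ = 374.432 K, so T = 26.5 + 374.432 = 400.932 °C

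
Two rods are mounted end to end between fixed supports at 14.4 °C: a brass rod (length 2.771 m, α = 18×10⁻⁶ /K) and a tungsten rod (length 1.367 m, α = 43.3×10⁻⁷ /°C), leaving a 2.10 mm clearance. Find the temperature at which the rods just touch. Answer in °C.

α₁L₁ = 4.9878×10⁻⁵ m/K, α₂L₂ = 5.91911×10⁻⁶ m/K → total 5.579711×10⁻⁵ m/K
ΔT = g/(α₁L₁+α₂L₂) = 2.10×10⁻³ / 5.579711×10⁻⁵ = 37.636 K
T = 14.4 + 37.636 = 52.036 °C

T = 52.0 °C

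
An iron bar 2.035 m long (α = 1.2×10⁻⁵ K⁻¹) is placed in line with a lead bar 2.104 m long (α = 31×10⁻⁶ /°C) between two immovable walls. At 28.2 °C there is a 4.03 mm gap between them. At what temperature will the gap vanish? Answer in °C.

α₁L₁ = 2.442×10⁻⁵ m/K, α₂L₂ = 6.5224×10⁻⁵ m/K → total 8.9644×10⁻⁵ m/K
ΔT = g/(α₁L₁+α₂L₂) = 4.03×10⁻³ / 8.9644×10⁻⁵ = 44.956 K
T = 28.2 + 44.956 = 73.156 °C

T = 73.2 °C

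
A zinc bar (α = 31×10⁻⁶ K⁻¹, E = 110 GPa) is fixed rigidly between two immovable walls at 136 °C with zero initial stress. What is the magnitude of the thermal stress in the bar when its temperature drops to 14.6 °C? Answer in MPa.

Fully constrained: the free strain ε = αΔT is blocked, so σ = Eε = EαΔT.
|ΔT| = 121.4 K
σ = 110×10⁹ × 31×10⁻⁶ × 121.4 = 4.14×10⁸ Pa

σ = 414 MPa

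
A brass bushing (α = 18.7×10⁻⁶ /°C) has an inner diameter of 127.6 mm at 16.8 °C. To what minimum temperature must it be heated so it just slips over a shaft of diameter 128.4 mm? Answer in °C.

Required Δd = 128.4 − 127.6 = 0.8 mm
Δd = αd₀ΔT ⇒ ΔT = Δd/(αd₀) = 0.8 / (18.7×10⁻⁶ × 127.6) = 335.27 K
T_min = 16.8 + 335.27 = 352.07 °C

T = 352 °C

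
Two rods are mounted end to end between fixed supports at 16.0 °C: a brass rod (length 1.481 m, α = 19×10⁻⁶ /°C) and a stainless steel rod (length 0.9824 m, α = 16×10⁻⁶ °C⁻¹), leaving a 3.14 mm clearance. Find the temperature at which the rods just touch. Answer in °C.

Gap closes when ΔL₁ + ΔL₂ = 3.14 mm = 3.14×10⁻³ m
(α₁L₁ + α₂L₂)ΔT = g
α₁L₁ + α₂L₂ = 19×10⁻⁶×1.481 + 16×10⁻⁶×0.9824 = 4.38574×10⁻⁵ m/K
ΔT = 3.14×10⁻³ / 4.38574×10⁻⁵ = 71.596 K
T = 16.0 + 71.596 = 87.596 °C

T = 87.6 °C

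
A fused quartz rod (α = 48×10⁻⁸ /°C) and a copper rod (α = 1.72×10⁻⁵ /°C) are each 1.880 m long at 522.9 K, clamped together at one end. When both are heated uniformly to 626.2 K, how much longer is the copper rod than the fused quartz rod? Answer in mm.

3.25 mm

ΔT = 103.3 K
fused quartz: ΔL = 48×10⁻⁸ × 1.880 m × 103.3 = 9.3218×10⁻⁵ m = 0.093218 mm
copper: ΔL = 1.72×10⁻⁵ × 1.880 m × 103.3 = 3.3403×10⁻³ m = 3.3403 mm
difference = 3.3403 − 0.093218 = 3.247082 mm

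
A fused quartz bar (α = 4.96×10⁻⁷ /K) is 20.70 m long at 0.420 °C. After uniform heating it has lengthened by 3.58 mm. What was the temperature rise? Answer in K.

ΔT = 349 K

ΔL = αL₀ΔT ⇒ ΔT = ΔL / (αL₀)
ΔT = 3.58×10⁻³ m / (4.96×10⁻⁷ × 20.70 m) = 348.68 K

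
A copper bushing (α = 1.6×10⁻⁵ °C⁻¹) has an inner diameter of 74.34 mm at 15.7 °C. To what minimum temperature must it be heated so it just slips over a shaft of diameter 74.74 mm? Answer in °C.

Required Δd = 74.74 − 74.34 = 0.40 mm
Δd = αd₀ΔT ⇒ ΔT = Δd/(αd₀) = 0.40 / (1.6×10⁻⁵ × 74.34) = 336.29 K
T_min = 15.7 + 336.29 = 351.99 °C

T = 352 °C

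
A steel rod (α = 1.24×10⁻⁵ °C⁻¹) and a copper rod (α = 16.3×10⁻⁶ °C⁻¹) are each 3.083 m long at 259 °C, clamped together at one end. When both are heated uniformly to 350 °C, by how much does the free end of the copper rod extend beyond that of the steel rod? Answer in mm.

ΔT = 91 K
steel: ΔL = 1.24×10⁻⁵ × 3.083 m × 91 = 3.4789×10⁻³ m = 3.4789 mm
copper: ΔL = 16.3×10⁻⁶ × 3.083 m × 91 = 4.5730×10⁻³ m = 4.5730 mm
difference = 4.5730 − 3.4789 = 1.0941 mm

1.09 mm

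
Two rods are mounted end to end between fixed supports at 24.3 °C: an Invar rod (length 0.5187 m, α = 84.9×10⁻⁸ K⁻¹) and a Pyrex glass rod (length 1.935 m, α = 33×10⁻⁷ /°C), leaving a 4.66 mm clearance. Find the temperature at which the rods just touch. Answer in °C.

T = 707 °C

α₁L₁ = 4.403763×10⁻⁷ m/K, α₂L₂ = 6.3855×10⁻⁶ m/K → total 6.8258763×10⁻⁶ m/K
ΔT = g/(α₁L₁+α₂L₂) = 4.66×10⁻³ / 6.8258763×10⁻⁶ = 682.70 K
T = 24.3 + 682.70 = 707.00 °C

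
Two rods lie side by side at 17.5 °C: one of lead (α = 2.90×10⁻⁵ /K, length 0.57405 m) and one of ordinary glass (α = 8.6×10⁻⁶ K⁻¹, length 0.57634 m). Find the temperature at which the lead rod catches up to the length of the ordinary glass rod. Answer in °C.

L₁(1 + α₁ΔT) = L₂(1 + α₂ΔT) ⇒ ΔT = (L₂ − L₁)/(α₁L₁ − α₂L₂)
L₂ − L₁ = 0.57634 − 0.57405 = 2.29×10⁻³ m
α₁L₁ − α₂L₂ = 2.90×10⁻⁵×0.57405 − 8.6×10⁻⁶×0.57634 = 1.1690926×10⁻⁵ m/K
ΔT = 2.29×10⁻³ / 1.1690926×10⁻⁵ = 195.878 K
T = 17.5 + 195.878 = 213.378 °C

T = 213.4 °C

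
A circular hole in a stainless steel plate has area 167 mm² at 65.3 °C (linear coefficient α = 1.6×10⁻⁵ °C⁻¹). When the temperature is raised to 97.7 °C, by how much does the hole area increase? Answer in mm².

ΔA = 0.173 mm²

Area coefficient ≈ 2α; |ΔT| = 32.4 K
ΔA = 2αA₀ΔT = 2(1.6×10⁻⁵)(167)(32.4) = 0.173 mm²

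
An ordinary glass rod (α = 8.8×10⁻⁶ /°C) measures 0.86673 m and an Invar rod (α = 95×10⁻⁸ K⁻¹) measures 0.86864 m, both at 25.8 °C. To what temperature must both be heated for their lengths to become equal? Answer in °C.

T = 306.6 °C

Equal length when α₁L₁ΔT − α₂L₂ΔT = L₂ − L₁ = 1.91×10⁻³ m
α₁L₁ = 7.627224×10⁻⁶, α₂L₂ = 8.25208×10⁻⁷ → Δ(αL) = 6.802016×10⁻⁶ m/K
ΔT = 1.91×10⁻³ / 6.802016×10⁻⁶ = 280.799 K, so T = 25.8 + 280.799 = 306.599 °C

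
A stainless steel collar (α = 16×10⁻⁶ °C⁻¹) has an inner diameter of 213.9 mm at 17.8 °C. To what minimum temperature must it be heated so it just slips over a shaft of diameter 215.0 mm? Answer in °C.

Required Δd = 215.0 − 213.9 = 1.1 mm
Δd = αd₀ΔT ⇒ ΔT = Δd/(αd₀) = 1.1 / (16×10⁻⁶ × 213.9) = 321.41 K
T_min = 17.8 + 321.41 = 339.21 °C

T = 339 °C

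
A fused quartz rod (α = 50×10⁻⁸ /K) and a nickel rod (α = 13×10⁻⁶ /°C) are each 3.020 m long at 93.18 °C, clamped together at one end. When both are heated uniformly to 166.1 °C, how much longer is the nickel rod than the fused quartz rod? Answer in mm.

ΔT = 72.92 K
fused quartz: ΔL = 50×10⁻⁸ × 3.020 m × 72.92 = 1.1011×10⁻⁴ m = 0.11011 mm
nickel: ΔL = 13×10⁻⁶ × 3.020 m × 72.92 = 2.8628×10⁻³ m = 2.8628 mm
difference = 2.8628 − 0.11011 = 2.75269 mm

2.75 mm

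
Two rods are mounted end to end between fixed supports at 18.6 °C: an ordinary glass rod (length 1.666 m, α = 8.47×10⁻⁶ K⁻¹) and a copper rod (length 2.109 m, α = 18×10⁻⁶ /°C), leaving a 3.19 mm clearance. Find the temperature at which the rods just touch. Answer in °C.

T = 79.9 °C

Gap closes when ΔL₁ + ΔL₂ = 3.19 mm = 3.19×10⁻³ m
(α₁L₁ + α₂L₂)ΔT = g
α₁L₁ + α₂L₂ = 8.47×10⁻⁶×1.666 + 18×10⁻⁶×2.109 = 5.207302×10⁻⁵ m/K
ΔT = 3.19×10⁻³ / 5.207302×10⁻⁵ = 61.260 K
T = 18.6 + 61.260 = 79.860 °C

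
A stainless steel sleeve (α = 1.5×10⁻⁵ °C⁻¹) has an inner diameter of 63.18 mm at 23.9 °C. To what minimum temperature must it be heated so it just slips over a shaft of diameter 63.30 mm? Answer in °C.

T = 151 °C

Required Δd = 63.30 − 63.18 = 0.12 mm
Δd = αd₀ΔT ⇒ ΔT = Δd/(αd₀) = 0.12 / (1.5×10⁻⁵ × 63.18) = 126.62 K
T_min = 23.9 + 126.62 = 150.52 °C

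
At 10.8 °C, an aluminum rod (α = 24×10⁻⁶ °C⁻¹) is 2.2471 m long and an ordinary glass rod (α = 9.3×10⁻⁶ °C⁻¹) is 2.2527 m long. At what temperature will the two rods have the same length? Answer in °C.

T = 180.6 °C

Equal length when α₁L₁ΔT − α₂L₂ΔT = L₂ − L₁ = 5.60×10⁻³ m
α₁L₁ = 5.39304×10⁻⁵, α₂L₂ = 2.095011×10⁻⁵ → Δ(αL) = 3.298029×10⁻⁵ m/K
ΔT = 5.60×10⁻³ / 3.298029×10⁻⁵ = 169.798 K, so T = 10.8 + 169.798 = 180.598 °C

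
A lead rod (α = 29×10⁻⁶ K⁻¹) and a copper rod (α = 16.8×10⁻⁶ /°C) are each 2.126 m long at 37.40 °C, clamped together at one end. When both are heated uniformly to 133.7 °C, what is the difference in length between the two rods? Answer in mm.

2.50 mm

ΔT = 96.30 K
lead: ΔL = 29×10⁻⁶ × 2.126 m × 96.30 = 5.9373×10⁻³ m = 5.9373 mm
copper: ΔL = 16.8×10⁻⁶ × 2.126 m × 96.30 = 3.4395×10⁻³ m = 3.4395 mm
difference = 5.9373 − 3.4395 = 2.4978 mm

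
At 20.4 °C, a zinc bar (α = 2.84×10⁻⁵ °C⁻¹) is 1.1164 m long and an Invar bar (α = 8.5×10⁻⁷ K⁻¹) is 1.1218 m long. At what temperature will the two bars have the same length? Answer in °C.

Equal length when α₁L₁ΔT − α₂L₂ΔT = L₂ − L₁ = 5.40×10⁻³ m
α₁L₁ = 3.170576×10⁻⁵, α₂L₂ = 9.5353×10⁻⁷ → Δ(αL) = 3.075223×10⁻⁵ m/K
ΔT = 5.40×10⁻³ / 3.075223×10⁻⁵ = 175.597 K, so T = 20.4 + 175.597 = 195.997 °C

T = 196.0 °C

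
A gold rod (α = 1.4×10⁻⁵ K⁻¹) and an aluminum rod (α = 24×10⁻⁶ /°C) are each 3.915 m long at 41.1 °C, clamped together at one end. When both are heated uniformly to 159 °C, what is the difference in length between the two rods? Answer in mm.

4.62 mm

ΔT = 117.9 K
gold: ΔL = 1.4×10⁻⁵ × 3.915 m × 117.9 = 6.4621×10⁻³ m = 6.4621 mm
aluminum: ΔL = 24×10⁻⁶ × 3.915 m × 117.9 = 1.1078×10⁻² m = 11.078 mm
difference = 11.078 − 6.4621 = 4.6159 mm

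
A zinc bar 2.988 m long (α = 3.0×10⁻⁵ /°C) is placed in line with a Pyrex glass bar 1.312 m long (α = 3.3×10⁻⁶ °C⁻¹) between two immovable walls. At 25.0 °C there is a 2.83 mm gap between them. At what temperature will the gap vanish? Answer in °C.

α₁L₁ = 8.964×10⁻⁵ m/K, α₂L₂ = 4.3296×10⁻⁶ m/K → total 9.39696×10⁻⁵ m/K
ΔT = g/(α₁L₁+α₂L₂) = 2.83×10⁻³ / 9.39696×10⁻⁵ = 30.116 K
T = 25.0 + 30.116 = 55.116 °C

T = 55.1 °C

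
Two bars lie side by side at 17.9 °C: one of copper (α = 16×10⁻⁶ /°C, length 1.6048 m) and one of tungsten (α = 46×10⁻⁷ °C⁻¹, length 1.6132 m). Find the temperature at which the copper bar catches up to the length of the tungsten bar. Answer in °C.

L₁(1 + α₁ΔT) = L₂(1 + α₂ΔT) ⇒ ΔT = (L₂ − L₁)/(α₁L₁ − α₂L₂)
L₂ − L₁ = 1.6132 − 1.6048 = 8.40×10⁻³ m
α₁L₁ − α₂L₂ = 16×10⁻⁶×1.6048 − 46×10⁻⁷×1.6132 = 1.825608×10⁻⁵ m/K
ΔT = 8.40×10⁻³ / 1.825608×10⁻⁵ = 460.121 K
T = 17.9 + 460.121 = 478.021 °C

T = 478.0 °C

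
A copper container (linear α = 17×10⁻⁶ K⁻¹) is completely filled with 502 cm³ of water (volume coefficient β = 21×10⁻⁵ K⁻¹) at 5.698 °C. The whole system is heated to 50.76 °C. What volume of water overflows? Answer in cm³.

3.60 cm³

The container also expands: β_container ≈ 3α = 5.1×10⁻⁵ /K
Net overflow = V₀(β_liq − 3α_cont)ΔT
β − 3α = 2.10×10⁻⁴ − 5.1×10⁻⁵ = 1.59×10⁻⁴ /K; ΔT = 45.062 K
ΔV = 502 × 1.59×10⁻⁴ × 45.062 = 3.60 cm³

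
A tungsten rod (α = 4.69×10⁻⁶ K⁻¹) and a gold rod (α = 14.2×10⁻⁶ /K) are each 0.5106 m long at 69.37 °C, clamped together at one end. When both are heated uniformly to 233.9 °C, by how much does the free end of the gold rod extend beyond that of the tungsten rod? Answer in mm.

ΔT = 164.53 K
tungsten: ΔL = 4.69×10⁻⁶ × 0.5106 m × 164.53 = 3.9400×10⁻⁴ m = 0.39400 mm
gold: ΔL = 14.2×10⁻⁶ × 0.5106 m × 164.53 = 1.1929×10⁻³ m = 1.1929 mm
difference = 1.1929 − 0.39400 = 0.7989 mm

0.799 mm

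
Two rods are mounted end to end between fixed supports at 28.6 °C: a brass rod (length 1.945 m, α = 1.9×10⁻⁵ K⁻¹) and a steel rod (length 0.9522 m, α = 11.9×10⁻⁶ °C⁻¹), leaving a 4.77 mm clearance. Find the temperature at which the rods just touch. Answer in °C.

Gap closes when ΔL₁ + ΔL₂ = 4.77 mm = 4.77×10⁻³ m
(α₁L₁ + α₂L₂)ΔT = g
α₁L₁ + α₂L₂ = 1.9×10⁻⁵×1.945 + 11.9×10⁻⁶×0.9522 = 4.828618×10⁻⁵ m/K
ΔT = 4.77×10⁻³ / 4.828618×10⁻⁵ = 98.79 K
T = 28.6 + 98.79 = 127.39 °C

T = 127 °C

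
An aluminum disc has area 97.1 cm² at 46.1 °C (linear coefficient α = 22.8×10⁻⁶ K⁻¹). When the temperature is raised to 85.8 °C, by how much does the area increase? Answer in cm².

ΔA = 0.176 cm²

Area coefficient ≈ 2α; |ΔT| = 39.7 K
ΔA = 2αA₀ΔT = 2(22.8×10⁻⁶)(97.1)(39.7) = 0.176 cm²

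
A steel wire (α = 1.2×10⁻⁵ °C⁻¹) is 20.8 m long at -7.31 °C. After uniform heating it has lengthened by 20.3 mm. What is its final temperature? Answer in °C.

ΔL = αL₀ΔT ⇒ ΔT = ΔL / (αL₀)
ΔT = 20.3×10⁻³ m / (1.2×10⁻⁵ × 20.8 m) = 81.330 K
T = -7.31 + 81.330 = 74.020 °C

T = 74.0 °C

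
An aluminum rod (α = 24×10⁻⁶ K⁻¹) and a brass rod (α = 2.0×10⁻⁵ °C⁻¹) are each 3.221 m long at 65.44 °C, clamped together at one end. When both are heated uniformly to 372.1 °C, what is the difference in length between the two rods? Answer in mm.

ΔT = 306.66 K
aluminum: ΔL = 24×10⁻⁶ × 3.221 m × 306.66 = 2.3706×10⁻² m = 23.706 mm
brass: ΔL = 2.0×10⁻⁵ × 3.221 m × 306.66 = 1.9755×10⁻² m = 19.755 mm
difference = 23.706 − 19.755 = 3.951 mm

3.95 mm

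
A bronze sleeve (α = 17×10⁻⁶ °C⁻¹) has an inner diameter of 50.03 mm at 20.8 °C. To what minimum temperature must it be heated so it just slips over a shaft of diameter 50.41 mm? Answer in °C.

Required Δd = 50.41 − 50.03 = 0.38 mm
Δd = αd₀ΔT ⇒ ΔT = Δd/(αd₀) = 0.38 / (17×10⁻⁶ × 50.03) = 446.79 K
T_min = 20.8 + 446.79 = 467.59 °C

T = 468 °C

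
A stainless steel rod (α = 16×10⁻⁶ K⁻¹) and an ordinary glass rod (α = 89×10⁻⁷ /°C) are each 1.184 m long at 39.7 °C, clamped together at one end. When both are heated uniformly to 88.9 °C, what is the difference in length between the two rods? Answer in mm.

ΔT = 49.2 K
stainless steel: ΔL = 16×10⁻⁶ × 1.184 m × 49.2 = 9.3204×10⁻⁴ m = 0.93204 mm
ordinary glass: ΔL = 89×10⁻⁷ × 1.184 m × 49.2 = 5.1845×10⁻⁴ m = 0.51845 mm
difference = 0.93204 − 0.51845 = 0.41359 mm

0.414 mm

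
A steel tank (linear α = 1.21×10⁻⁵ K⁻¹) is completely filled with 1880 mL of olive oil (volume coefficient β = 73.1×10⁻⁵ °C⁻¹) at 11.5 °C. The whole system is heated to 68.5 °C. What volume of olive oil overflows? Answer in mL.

74.4 mL

The tank also expands: β_container ≈ 3α = 3.63×10⁻⁵ /K
Net overflow = V₀(β_liq − 3α_cont)ΔT
β − 3α = 7.31×10⁻⁴ − 3.63×10⁻⁵ = 6.947×10⁻⁴ /K; ΔT = 57.0 K
ΔV = 1880 × 6.947×10⁻⁴ × 57.0 = 74.4 mL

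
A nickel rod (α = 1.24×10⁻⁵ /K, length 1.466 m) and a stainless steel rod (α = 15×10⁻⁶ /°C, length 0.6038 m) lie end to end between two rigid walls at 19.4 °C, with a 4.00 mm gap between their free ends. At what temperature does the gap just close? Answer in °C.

Gap closes when ΔL₁ + ΔL₂ = 4.00 mm = 4.00×10⁻³ m
(α₁L₁ + α₂L₂)ΔT = g
α₁L₁ + α₂L₂ = 1.24×10⁻⁵×1.466 + 15×10⁻⁶×0.6038 = 2.72354×10⁻⁵ m/K
ΔT = 4.00×10⁻³ / 2.72354×10⁻⁵ = 146.87 K
T = 19.4 + 146.87 = 166.27 °C

T = 166 °C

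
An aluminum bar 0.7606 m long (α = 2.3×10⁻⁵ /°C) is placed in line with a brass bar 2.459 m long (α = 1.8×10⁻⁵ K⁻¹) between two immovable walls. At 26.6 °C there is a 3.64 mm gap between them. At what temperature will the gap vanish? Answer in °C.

α₁L₁ = 1.74938×10⁻⁵ m/K, α₂L₂ = 4.4262×10⁻⁵ m/K → total 6.17558×10⁻⁵ m/K
ΔT = g/(α₁L₁+α₂L₂) = 3.64×10⁻³ / 6.17558×10⁻⁵ = 58.942 K
T = 26.6 + 58.942 = 85.542 °C

T = 85.5 °C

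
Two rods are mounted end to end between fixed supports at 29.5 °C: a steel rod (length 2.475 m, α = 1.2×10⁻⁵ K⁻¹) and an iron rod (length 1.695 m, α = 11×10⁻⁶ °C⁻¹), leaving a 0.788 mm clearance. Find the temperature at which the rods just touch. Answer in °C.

T = 45.8 °C

Gap closes when ΔL₁ + ΔL₂ = 0.788 mm = 7.88×10⁻⁴ m
(α₁L₁ + α₂L₂)ΔT = g
α₁L₁ + α₂L₂ = 1.2×10⁻⁵×2.475 + 11×10⁻⁶×1.695 = 4.8345×10⁻⁵ m/K
ΔT = 7.88×10⁻⁴ / 4.8345×10⁻⁵ = 16.300 K
T = 29.5 + 16.300 = 45.800 °C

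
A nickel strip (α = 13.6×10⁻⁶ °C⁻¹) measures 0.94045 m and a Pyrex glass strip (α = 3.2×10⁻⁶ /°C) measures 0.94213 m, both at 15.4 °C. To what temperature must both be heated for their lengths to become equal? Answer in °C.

L₁(1 + α₁ΔT) = L₂(1 + α₂ΔT) ⇒ ΔT = (L₂ − L₁)/(α₁L₁ − α₂L₂)
L₂ − L₁ = 0.94213 − 0.94045 = 1.68×10⁻³ m
α₁L₁ − α₂L₂ = 13.6×10⁻⁶×0.94045 − 3.2×10⁻⁶×0.94213 = 9.775304×10⁻⁶ m/K
ΔT = 1.68×10⁻³ / 9.775304×10⁻⁶ = 171.862 K
T = 15.4 + 171.862 = 187.262 °C

T = 187.3 °C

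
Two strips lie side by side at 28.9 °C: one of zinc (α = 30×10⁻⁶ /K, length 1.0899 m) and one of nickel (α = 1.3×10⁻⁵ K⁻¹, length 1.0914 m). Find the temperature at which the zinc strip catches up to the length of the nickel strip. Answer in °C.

T = 109.9 °C

L₁(1 + α₁ΔT) = L₂(1 + α₂ΔT) ⇒ ΔT = (L₂ − L₁)/(α₁L₁ − α₂L₂)
L₂ − L₁ = 1.0914 − 1.0899 = 1.50×10⁻³ m
α₁L₁ − α₂L₂ = 30×10⁻⁶×1.0899 − 1.3×10⁻⁵×1.0914 = 1.85088×10⁻⁵ m/K
ΔT = 1.50×10⁻³ / 1.85088×10⁻⁵ = 81.043 K
T = 28.9 + 81.043 = 109.943 °C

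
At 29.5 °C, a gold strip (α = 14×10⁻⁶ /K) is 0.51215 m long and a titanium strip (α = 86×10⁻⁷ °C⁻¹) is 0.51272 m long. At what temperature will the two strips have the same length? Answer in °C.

L₁(1 + α₁ΔT) = L₂(1 + α₂ΔT) ⇒ ΔT = (L₂ − L₁)/(α₁L₁ − α₂L₂)
L₂ − L₁ = 0.51272 − 0.51215 = 5.70×10⁻⁴ m
α₁L₁ − α₂L₂ = 14×10⁻⁶×0.51215 − 86×10⁻⁷×0.51272 = 2.760708×10⁻⁶ m/K
ΔT = 5.70×10⁻⁴ / 2.760708×10⁻⁶ = 206.469 K
T = 29.5 + 206.469 = 235.969 °C

T = 236.0 °C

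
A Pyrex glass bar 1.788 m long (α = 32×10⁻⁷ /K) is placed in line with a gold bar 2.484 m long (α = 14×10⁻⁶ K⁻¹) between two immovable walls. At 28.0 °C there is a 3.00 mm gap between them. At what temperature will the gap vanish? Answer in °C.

T = 102 °C

α₁L₁ = 5.7216×10⁻⁶ m/K, α₂L₂ = 3.4776×10⁻⁵ m/K → total 4.04976×10⁻⁵ m/K
ΔT = g/(α₁L₁+α₂L₂) = 3.00×10⁻³ / 4.04976×10⁻⁵ = 74.08 K
T = 28.0 + 74.08 = 102.08 °C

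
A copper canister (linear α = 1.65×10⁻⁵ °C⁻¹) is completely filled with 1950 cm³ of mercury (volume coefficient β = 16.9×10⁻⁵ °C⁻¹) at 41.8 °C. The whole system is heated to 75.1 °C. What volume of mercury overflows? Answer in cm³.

The canister also expands: β_container ≈ 3α = 4.95×10⁻⁵ /K
Net overflow = V₀(β_liq − 3α_cont)ΔT
β − 3α = 1.69×10⁻⁴ − 4.95×10⁻⁵ = 1.195×10⁻⁴ /K; ΔT = 33.3 K
ΔV = 1950 × 1.195×10⁻⁴ × 33.3 = 7.76 cm³

7.76 cm³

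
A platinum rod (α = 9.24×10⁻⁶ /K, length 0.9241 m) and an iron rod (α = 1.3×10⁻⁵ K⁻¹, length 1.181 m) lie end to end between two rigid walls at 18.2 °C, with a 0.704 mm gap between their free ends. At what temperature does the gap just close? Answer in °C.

T = 47.7 °C

α₁L₁ = 8.538684×10⁻⁶ m/K, α₂L₂ = 1.5353×10⁻⁵ m/K → total 2.3891684×10⁻⁵ m/K
ΔT = g/(α₁L₁+α₂L₂) = 7.04×10⁻⁴ / 2.3891684×10⁻⁵ = 29.466 K
T = 18.2 + 29.466 = 47.666 °C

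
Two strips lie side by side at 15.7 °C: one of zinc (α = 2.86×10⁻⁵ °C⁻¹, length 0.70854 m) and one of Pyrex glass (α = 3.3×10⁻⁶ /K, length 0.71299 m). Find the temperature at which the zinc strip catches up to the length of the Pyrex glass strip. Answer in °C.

T = 264.1 °C

Equal length when α₁L₁ΔT − α₂L₂ΔT = L₂ − L₁ = 4.45×10⁻³ m
α₁L₁ = 2.0264244×10⁻⁵, α₂L₂ = 2.352867×10⁻⁶ → Δ(αL) = 1.7911377×10⁻⁵ m/K
ΔT = 4.45×10⁻³ / 1.7911377×10⁻⁵ = 248.445 K, so T = 15.7 + 248.445 = 264.145 °C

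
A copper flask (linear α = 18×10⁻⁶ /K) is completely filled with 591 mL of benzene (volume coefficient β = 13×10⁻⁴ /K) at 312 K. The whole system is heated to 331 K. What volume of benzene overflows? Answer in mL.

14.0 mL

The flask also expands: β_container ≈ 3α = 5.4×10⁻⁵ /K
Net overflow = V₀(β_liq − 3α_cont)ΔT
β − 3α = 1.30×10⁻³ − 5.4×10⁻⁵ = 1.246×10⁻³ /K; ΔT = 19 K
ΔV = 591 × 1.246×10⁻³ × 19 = 14.0 mL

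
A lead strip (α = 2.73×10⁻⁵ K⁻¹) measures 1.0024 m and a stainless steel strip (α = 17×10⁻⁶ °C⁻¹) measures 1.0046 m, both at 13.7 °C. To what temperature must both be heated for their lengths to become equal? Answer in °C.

L₁(1 + α₁ΔT) = L₂(1 + α₂ΔT) ⇒ ΔT = (L₂ − L₁)/(α₁L₁ − α₂L₂)
L₂ − L₁ = 1.0046 − 1.0024 = 2.20×10⁻³ m
α₁L₁ − α₂L₂ = 2.73×10⁻⁵×1.0024 − 17×10⁻⁶×1.0046 = 1.028732×10⁻⁵ m/K
ΔT = 2.20×10⁻³ / 1.028732×10⁻⁵ = 213.856 K
T = 13.7 + 213.856 = 227.556 °C

T = 227.6 °C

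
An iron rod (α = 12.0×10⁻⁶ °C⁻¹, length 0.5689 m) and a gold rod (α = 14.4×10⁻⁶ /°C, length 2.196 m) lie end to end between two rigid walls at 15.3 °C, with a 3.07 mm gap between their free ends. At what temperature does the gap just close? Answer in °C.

T = 95.1 °C

α₁L₁ = 6.8268×10⁻⁶ m/K, α₂L₂ = 3.16224×10⁻⁵ m/K → total 3.84492×10⁻⁵ m/K
ΔT = g/(α₁L₁+α₂L₂) = 3.07×10⁻³ / 3.84492×10⁻⁵ = 79.846 K
T = 15.3 + 79.846 = 95.146 °C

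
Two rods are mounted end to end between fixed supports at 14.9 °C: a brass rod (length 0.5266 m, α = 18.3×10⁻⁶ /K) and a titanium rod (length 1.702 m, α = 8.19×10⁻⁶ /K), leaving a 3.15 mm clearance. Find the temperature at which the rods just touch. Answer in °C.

T = 149 °C

Gap closes when ΔL₁ + ΔL₂ = 3.15 mm = 3.15×10⁻³ m
(α₁L₁ + α₂L₂)ΔT = g
α₁L₁ + α₂L₂ = 18.3×10⁻⁶×0.5266 + 8.19×10⁻⁶×1.702 = 2.357616×10⁻⁵ m/K
ΔT = 3.15×10⁻³ / 2.357616×10⁻⁵ = 133.61 K
T = 14.9 + 133.61 = 148.51 °C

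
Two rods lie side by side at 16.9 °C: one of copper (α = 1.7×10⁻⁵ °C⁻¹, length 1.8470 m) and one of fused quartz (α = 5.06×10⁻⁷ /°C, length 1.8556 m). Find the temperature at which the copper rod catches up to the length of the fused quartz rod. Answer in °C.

Equal length when α₁L₁ΔT − α₂L₂ΔT = L₂ − L₁ = 8.60×10⁻³ m
α₁L₁ = 3.1399×10⁻⁵, α₂L₂ = 9.389336×10⁻⁷ → Δ(αL) = 3.04600664×10⁻⁵ m/K
ΔT = 8.60×10⁻³ / 3.04600664×10⁻⁵ = 282.337 K, so T = 16.9 + 282.337 = 299.237 °C

T = 299.2 °C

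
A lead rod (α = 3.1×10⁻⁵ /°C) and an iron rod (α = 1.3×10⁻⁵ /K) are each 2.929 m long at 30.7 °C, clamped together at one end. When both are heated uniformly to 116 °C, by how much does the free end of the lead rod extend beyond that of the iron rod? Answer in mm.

ΔT = 85.3 K
lead: ΔL = 3.1×10⁻⁵ × 2.929 m × 85.3 = 7.7452×10⁻³ m = 7.7452 mm
iron: ΔL = 1.3×10⁻⁵ × 2.929 m × 85.3 = 3.2480×10⁻³ m = 3.2480 mm
difference = 7.7452 − 3.2480 = 4.4972 mm

4.50 mm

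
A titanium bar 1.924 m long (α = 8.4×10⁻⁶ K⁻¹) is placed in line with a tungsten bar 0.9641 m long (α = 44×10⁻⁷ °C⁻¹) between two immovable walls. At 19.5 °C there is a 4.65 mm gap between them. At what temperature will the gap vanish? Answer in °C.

α₁L₁ = 1.61616×10⁻⁵ m/K, α₂L₂ = 4.24204×10⁻⁶ m/K → total 2.040364×10⁻⁵ m/K
ΔT = g/(α₁L₁+α₂L₂) = 4.65×10⁻³ / 2.040364×10⁻⁵ = 227.90 K
T = 19.5 + 227.90 = 247.40 °C

T = 247 °C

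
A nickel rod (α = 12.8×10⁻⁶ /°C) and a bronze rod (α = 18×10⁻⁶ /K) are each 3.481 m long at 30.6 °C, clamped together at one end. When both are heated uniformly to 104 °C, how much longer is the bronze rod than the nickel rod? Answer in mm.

1.33 mm

ΔT = 73.4 K
nickel: ΔL = 12.8×10⁻⁶ × 3.481 m × 73.4 = 3.2705×10⁻³ m = 3.2705 mm
bronze: ΔL = 18×10⁻⁶ × 3.481 m × 73.4 = 4.5991×10⁻³ m = 4.5991 mm
difference = 4.5991 − 3.2705 = 1.3286 mm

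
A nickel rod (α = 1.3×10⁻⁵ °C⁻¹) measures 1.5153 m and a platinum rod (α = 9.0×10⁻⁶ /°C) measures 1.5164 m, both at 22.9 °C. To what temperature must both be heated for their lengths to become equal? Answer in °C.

T = 204.7 °C

L₁(1 + α₁ΔT) = L₂(1 + α₂ΔT) ⇒ ΔT = (L₂ − L₁)/(α₁L₁ − α₂L₂)
L₂ − L₁ = 1.5164 − 1.5153 = 1.10×10⁻³ m
α₁L₁ − α₂L₂ = 1.3×10⁻⁵×1.5153 − 9.0×10⁻⁶×1.5164 = 6.0513×10⁻⁶ m/K
ΔT = 1.10×10⁻³ / 6.0513×10⁻⁶ = 181.779 K
T = 22.9 + 181.779 = 204.679 °C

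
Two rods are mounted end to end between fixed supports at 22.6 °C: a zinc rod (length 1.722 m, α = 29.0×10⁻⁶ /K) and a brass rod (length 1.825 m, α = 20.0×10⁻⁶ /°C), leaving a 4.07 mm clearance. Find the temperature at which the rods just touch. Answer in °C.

α₁L₁ = 4.9938×10⁻⁵ m/K, α₂L₂ = 3.650×10⁻⁵ m/K → total 8.6438×10⁻⁵ m/K
ΔT = g/(α₁L₁+α₂L₂) = 4.07×10⁻³ / 8.6438×10⁻⁵ = 47.086 K
T = 22.6 + 47.086 = 69.686 °C

T = 69.7 °C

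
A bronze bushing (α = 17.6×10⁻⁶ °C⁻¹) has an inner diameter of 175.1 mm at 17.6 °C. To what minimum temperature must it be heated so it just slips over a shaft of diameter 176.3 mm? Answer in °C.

T = 407 °C

Required Δd = 176.3 − 175.1 = 1.2 mm
Δd = αd₀ΔT ⇒ ΔT = Δd/(αd₀) = 1.2 / (17.6×10⁻⁶ × 175.1) = 389.39 K
T_min = 17.6 + 389.39 = 406.99 °C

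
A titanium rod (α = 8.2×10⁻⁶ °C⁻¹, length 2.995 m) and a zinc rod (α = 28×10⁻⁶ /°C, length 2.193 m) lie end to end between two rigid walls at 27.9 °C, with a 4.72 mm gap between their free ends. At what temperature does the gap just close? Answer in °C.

Gap closes when ΔL₁ + ΔL₂ = 4.72 mm = 4.72×10⁻³ m
(α₁L₁ + α₂L₂)ΔT = g
α₁L₁ + α₂L₂ = 8.2×10⁻⁶×2.995 + 28×10⁻⁶×2.193 = 8.5963×10⁻⁵ m/K
ΔT = 4.72×10⁻³ / 8.5963×10⁻⁵ = 54.907 K
T = 27.9 + 54.907 = 82.807 °C

T = 82.8 °C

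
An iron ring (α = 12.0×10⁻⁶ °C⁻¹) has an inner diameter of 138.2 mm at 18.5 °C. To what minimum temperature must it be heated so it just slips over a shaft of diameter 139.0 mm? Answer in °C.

Required Δd = 139.0 − 138.2 = 0.8 mm
Δd = αd₀ΔT ⇒ ΔT = Δd/(αd₀) = 0.8 / (12.0×10⁻⁶ × 138.2) = 482.39 K
T_min = 18.5 + 482.39 = 500.89 °C

T = 501 °C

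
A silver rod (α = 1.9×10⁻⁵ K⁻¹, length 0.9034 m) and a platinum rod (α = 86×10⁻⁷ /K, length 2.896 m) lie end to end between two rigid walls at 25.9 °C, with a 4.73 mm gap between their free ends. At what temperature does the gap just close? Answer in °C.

Gap closes when ΔL₁ + ΔL₂ = 4.73 mm = 4.73×10⁻³ m
(α₁L₁ + α₂L₂)ΔT = g
α₁L₁ + α₂L₂ = 1.9×10⁻⁵×0.9034 + 86×10⁻⁷×2.896 = 4.20702×10⁻⁵ m/K
ΔT = 4.73×10⁻³ / 4.20702×10⁻⁵ = 112.43 K
T = 25.9 + 112.43 = 138.33 °C

T = 138 °C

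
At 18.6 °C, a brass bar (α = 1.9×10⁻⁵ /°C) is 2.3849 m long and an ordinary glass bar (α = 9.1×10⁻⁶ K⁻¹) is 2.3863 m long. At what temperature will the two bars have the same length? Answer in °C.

L₁(1 + α₁ΔT) = L₂(1 + α₂ΔT) ⇒ ΔT = (L₂ − L₁)/(α₁L₁ − α₂L₂)
L₂ − L₁ = 2.3863 − 2.3849 = 1.40×10⁻³ m
α₁L₁ − α₂L₂ = 1.9×10⁻⁵×2.3849 − 9.1×10⁻⁶×2.3863 = 2.359777×10⁻⁵ m/K
ΔT = 1.40×10⁻³ / 2.359777×10⁻⁵ = 59.3276 K
T = 18.6 + 59.3276 = 77.9276 °C

T = 77.93 °C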